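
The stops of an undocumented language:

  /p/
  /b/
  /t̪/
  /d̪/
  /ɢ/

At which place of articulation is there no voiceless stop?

place of articulation  voiceless  voiced  
bilabial          p         b       
dental            t̪        d̪      
uvular            —         ɢ       
Every place of articulation has a voiceless member except uvular, where /q/ would be expected.

uvular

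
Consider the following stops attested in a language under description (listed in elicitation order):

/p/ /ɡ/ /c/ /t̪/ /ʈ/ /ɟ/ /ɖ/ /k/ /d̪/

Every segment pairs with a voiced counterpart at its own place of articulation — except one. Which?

/p/

Dental: /t̪/ ~ /d̪/
Retroflex: /ʈ/ ~ /ɖ/
Palatal: /c/ ~ /ɟ/
Velar: /k/ ~ /ɡ/
Bilabial: only /p/ (voiceless); no voiced partner.
So /p/ is the unpaired segment.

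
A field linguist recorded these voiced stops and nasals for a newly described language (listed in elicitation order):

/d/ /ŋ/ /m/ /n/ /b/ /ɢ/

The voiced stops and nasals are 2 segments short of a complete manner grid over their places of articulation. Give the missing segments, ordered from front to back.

place of articulation  oral stop  nasal   
bilabial          b         m       
alveolar          d         n       
velar             —         ŋ       
uvular            ɢ         —       
Gaps, from front to back: velar lacks oral stop (/ɡ/); uvular lacks nasal (/ɴ/).

/ɡ/, /ɴ/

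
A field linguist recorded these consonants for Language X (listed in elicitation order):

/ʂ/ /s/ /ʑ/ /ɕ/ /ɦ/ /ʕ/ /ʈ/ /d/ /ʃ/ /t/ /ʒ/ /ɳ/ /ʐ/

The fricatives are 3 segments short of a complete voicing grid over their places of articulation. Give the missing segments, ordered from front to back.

/z/, /ħ/, /h/

Voiceless: /s/ (alveolar), /ʃ/ (postalveolar), /ʂ/ (retroflex), /ɕ/ (alveolo-palatal).
Voiced: /ʒ/ (postalveolar), /ʐ/ (retroflex), /ʑ/ (alveolo-palatal), /ʕ/ (pharyngeal), /ɦ/ (glottal).
Gaps, from front to back: alveolar lacks voiced (/z/); pharyngeal lacks voiceless (/ħ/); glottal lacks voiceless (/h/).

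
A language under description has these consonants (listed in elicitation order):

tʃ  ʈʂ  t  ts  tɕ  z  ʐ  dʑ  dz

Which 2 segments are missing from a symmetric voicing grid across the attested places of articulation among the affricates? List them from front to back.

/dʒ/, /ɖʐ/

alveolar: voiceless /ts/, voiced /dz/.
postalveolar: voiceless /tʃ/, voiced —.
retroflex: voiceless /ʈʂ/, voiced —.
alveolo-palatal: voiceless /tɕ/, voiced /dʑ/.
Gaps, from front to back: postalveolar lacks voiced (/dʒ/); retroflex lacks voiced (/ɖʐ/).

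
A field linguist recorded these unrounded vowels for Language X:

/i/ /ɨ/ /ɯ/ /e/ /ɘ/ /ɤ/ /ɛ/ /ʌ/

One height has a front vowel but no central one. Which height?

high: front /i/, central /ɨ/, back /ɯ/.
high-mid: front /e/, central /ɘ/, back /ɤ/.
low-mid: front /ɛ/, central —, back /ʌ/.
Every height has a central member except low-mid, where /ɜ/ would be expected.

low-mid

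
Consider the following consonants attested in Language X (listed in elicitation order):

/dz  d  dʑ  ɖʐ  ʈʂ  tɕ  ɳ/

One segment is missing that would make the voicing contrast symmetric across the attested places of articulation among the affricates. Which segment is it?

/ts/

alveolar: voiceless —, voiced /dz/.
retroflex: voiceless /ʈʂ/, voiced /ɖʐ/.
alveolo-palatal: voiceless /tɕ/, voiced /dʑ/.
The alveolar row has no voiceless member, so the gap is the voiceless alveolar affricate /ts/.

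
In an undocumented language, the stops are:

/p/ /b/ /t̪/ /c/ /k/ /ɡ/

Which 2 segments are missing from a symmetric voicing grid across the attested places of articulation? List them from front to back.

Voiceless: /p/ (bilabial), /t̪/ (dental), /c/ (palatal), /k/ (velar).
Voiced: /b/ (bilabial), /ɡ/ (velar).
Gaps, from front to back: dental lacks voiced (/d̪/); palatal lacks voiced (/ɟ/).

/d̪/, /ɟ/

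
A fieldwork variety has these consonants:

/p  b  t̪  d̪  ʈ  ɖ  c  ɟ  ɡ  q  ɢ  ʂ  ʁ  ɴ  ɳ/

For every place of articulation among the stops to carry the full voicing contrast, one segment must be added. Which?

place of articulation  voiceless  voiced  
bilabial          p         b       
dental            t̪        d̪      
retroflex         ʈ         ɖ       
palatal           c         ɟ       
velar             —         ɡ       
uvular            q         ɢ       
The velar row has no voiceless member, so the gap is the voiceless velar stop /k/.

/k/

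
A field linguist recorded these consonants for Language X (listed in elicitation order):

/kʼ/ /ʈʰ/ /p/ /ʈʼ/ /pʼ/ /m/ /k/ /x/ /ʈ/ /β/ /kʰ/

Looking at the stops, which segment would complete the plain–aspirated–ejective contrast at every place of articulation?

bilabial: plain /p/, aspirated —, ejective /pʼ/.
retroflex: plain /ʈ/, aspirated /ʈʰ/, ejective /ʈʼ/.
velar: plain /k/, aspirated /kʰ/, ejective /kʼ/.
The bilabial row has no aspirated member, so the gap is the aspirated bilabial stop /pʰ/.

/pʰ/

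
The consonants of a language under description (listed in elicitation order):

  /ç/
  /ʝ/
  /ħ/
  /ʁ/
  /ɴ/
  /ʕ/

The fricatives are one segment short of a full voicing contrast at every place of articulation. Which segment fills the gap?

/χ/

Voiceless: /ç/ (palatal), /ħ/ (pharyngeal).
Voiced: /ʝ/ (palatal), /ʁ/ (uvular), /ʕ/ (pharyngeal).
The uvular row has no voiceless member, so the gap is the voiceless uvular fricative /χ/.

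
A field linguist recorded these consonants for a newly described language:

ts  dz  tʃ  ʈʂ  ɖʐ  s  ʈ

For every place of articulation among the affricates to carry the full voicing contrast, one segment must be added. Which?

/dʒ/

place of articulation  voiceless  voiced  
alveolar          ts        dz      
postalveolar      tʃ        —       
retroflex         ʈʂ        ɖʐ      
The postalveolar row has no voiced member, so the gap is the voiced postalveolar affricate /dʒ/.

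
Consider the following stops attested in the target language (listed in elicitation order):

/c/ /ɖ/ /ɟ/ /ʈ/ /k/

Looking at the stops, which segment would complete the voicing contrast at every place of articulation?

/ɡ/

Voiceless: /ʈ/ (retroflex), /c/ (palatal), /k/ (velar).
Voiced: /ɖ/ (retroflex), /ɟ/ (palatal).
The velar row has no voiced member, so the gap is the voiced velar stop /ɡ/.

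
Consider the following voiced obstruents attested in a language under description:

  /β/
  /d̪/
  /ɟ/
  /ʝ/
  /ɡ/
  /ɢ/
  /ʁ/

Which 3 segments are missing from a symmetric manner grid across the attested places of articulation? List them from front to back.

place of articulation  stop      fricative
bilabial          —         β       
dental            d̪        —       
palatal           ɟ         ʝ       
velar             ɡ         —       
uvular            ɢ         ʁ       
Gaps, from front to back: bilabial lacks stop (/b/); dental lacks fricative (/ð/); velar lacks fricative (/ɣ/).

/b/, /ð/, /ɣ/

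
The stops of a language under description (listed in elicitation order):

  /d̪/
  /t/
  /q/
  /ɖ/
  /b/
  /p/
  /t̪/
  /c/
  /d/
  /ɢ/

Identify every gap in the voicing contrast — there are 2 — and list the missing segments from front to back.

/ʈ/, /ɟ/

Voiceless: /p/ (bilabial), /t̪/ (dental), /t/ (alveolar), /c/ (palatal), /q/ (uvular).
Voiced: /b/ (bilabial), /d̪/ (dental), /d/ (alveolar), /ɖ/ (retroflex), /ɢ/ (uvular).
Gaps, from front to back: retroflex lacks voiceless (/ʈ/); palatal lacks voiced (/ɟ/).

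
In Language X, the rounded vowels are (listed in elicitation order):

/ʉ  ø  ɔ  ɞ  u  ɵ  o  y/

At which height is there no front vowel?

low-mid

high: front /y/, central /ʉ/, back /u/.
high-mid: front /ø/, central /ɵ/, back /o/.
low-mid: front —, central /ɞ/, back /ɔ/.
Every height has a front member except low-mid, where /œ/ would be expected.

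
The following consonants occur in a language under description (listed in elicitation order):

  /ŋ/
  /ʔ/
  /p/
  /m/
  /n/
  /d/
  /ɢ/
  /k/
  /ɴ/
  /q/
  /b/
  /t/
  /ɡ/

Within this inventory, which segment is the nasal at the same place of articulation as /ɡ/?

/ŋ/

/ɡ/ is a voiced velar stop.
The nasal at the same place is a velar nasal — in this inventory, /ŋ/.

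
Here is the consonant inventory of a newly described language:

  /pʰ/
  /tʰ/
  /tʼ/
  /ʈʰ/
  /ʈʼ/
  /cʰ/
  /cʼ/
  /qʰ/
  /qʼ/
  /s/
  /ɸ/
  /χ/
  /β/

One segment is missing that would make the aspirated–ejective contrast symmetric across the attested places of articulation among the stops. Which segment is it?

/pʼ/

bilabial: aspirated /pʰ/, ejective —.
alveolar: aspirated /tʰ/, ejective /tʼ/.
retroflex: aspirated /ʈʰ/, ejective /ʈʼ/.
palatal: aspirated /cʰ/, ejective /cʼ/.
uvular: aspirated /qʰ/, ejective /qʼ/.
The bilabial row has no ejective member, so the gap is the ejective bilabial stop /pʼ/.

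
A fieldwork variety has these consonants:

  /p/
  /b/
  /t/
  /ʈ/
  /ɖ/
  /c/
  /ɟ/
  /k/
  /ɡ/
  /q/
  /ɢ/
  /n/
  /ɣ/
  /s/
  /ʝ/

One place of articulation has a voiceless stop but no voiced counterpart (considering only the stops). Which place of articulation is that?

Voiceless: /p/ (bilabial), /t/ (alveolar), /ʈ/ (retroflex), /c/ (palatal), /k/ (velar), /q/ (uvular).
Voiced: /b/ (bilabial), /ɖ/ (retroflex), /ɟ/ (palatal), /ɡ/ (velar), /ɢ/ (uvular).
Every place of articulation has a voiced member except alveolar, where /d/ would be expected.

alveolar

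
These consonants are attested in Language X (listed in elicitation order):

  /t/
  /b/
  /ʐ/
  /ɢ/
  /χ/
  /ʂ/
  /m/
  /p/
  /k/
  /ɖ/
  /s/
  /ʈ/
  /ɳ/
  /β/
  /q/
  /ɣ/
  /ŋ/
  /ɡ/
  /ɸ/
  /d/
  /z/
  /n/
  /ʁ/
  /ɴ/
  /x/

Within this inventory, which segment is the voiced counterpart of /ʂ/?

/ʂ/ is a voiceless retroflex fricative.
The voiced counterpart is a voiced retroflex fricative — in this inventory, /ʐ/.

/ʐ/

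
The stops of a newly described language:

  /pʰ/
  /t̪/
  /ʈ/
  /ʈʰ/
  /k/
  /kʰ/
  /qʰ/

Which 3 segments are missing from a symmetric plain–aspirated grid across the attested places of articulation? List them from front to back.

/p/, /t̪ʰ/, /q/

Plain: /t̪/ (dental), /ʈ/ (retroflex), /k/ (velar).
Aspirated: /pʰ/ (bilabial), /ʈʰ/ (retroflex), /kʰ/ (velar), /qʰ/ (uvular).
Gaps, from front to back: bilabial lacks plain (/p/); dental lacks aspirated (/t̪ʰ/); uvular lacks plain (/q/).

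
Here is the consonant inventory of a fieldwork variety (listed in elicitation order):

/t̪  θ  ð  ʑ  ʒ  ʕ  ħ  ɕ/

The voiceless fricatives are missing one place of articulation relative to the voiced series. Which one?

postalveolar

Voiceless: /θ/ (dental), /ɕ/ (alveolo-palatal), /ħ/ (pharyngeal).
Voiced: /ð/ (dental), /ʒ/ (postalveolar), /ʑ/ (alveolo-palatal), /ʕ/ (pharyngeal).
Every place of articulation has a voiceless member except postalveolar, where /ʃ/ would be expected.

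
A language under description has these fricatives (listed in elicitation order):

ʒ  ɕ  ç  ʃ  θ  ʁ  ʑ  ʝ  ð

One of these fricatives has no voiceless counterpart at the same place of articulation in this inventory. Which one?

Dental: /θ/ ~ /ð/
Postalveolar: /ʃ/ ~ /ʒ/
Alveolo-palatal: /ɕ/ ~ /ʑ/
Palatal: /ç/ ~ /ʝ/
Uvular: only /ʁ/ (voiced); no voiceless partner.
So /ʁ/ is the unpaired segment.

/ʁ/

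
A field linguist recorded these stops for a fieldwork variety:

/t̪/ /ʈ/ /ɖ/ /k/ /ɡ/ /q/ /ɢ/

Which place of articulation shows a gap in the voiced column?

Voiceless: /t̪/ (dental), /ʈ/ (retroflex), /k/ (velar), /q/ (uvular).
Voiced: /ɖ/ (retroflex), /ɡ/ (velar), /ɢ/ (uvular).
Every place of articulation has a voiced member except dental, where /d̪/ would be expected.

dental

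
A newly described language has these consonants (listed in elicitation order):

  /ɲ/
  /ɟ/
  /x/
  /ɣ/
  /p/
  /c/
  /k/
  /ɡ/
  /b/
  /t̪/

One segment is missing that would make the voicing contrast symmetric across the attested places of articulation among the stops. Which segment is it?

Voiceless: /p/ (bilabial), /t̪/ (dental), /c/ (palatal), /k/ (velar).
Voiced: /b/ (bilabial), /ɟ/ (palatal), /ɡ/ (velar).
The dental row has no voiced member, so the gap is the voiced dental stop /d̪/.

/d̪/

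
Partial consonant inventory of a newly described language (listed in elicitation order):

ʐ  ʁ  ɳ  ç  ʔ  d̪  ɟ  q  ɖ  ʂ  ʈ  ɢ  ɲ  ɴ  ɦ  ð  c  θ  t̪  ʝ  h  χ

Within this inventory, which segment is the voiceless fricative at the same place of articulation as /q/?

/q/ is a voiceless uvular stop.
The voiceless fricative at the same place is a voiceless uvular fricative — in this inventory, /χ/.

/χ/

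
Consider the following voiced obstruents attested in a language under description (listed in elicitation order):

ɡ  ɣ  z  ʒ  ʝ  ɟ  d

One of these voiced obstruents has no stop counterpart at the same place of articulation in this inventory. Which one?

/ʒ/

Alveolar: /d/ ~ /z/
Palatal: /ɟ/ ~ /ʝ/
Velar: /ɡ/ ~ /ɣ/
Postalveolar: only /ʒ/ (fricative); no stop partner.
So /ʒ/ is the unpaired segment.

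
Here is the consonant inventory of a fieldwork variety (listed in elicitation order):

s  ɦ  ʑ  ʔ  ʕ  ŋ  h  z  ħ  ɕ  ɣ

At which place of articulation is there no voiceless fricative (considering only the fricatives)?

Voiceless: /s/ (alveolar), /ɕ/ (alveolo-palatal), /ħ/ (pharyngeal), /h/ (glottal).
Voiced: /z/ (alveolar), /ʑ/ (alveolo-palatal), /ɣ/ (velar), /ʕ/ (pharyngeal), /ɦ/ (glottal).
Every place of articulation has a voiceless member except velar, where /x/ would be expected.

velar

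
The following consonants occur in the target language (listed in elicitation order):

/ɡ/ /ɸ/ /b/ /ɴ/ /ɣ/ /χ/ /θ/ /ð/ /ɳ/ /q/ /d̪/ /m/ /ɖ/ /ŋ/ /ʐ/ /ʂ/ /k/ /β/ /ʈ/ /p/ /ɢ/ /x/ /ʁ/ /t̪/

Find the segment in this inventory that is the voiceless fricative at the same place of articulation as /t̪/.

/t̪/ is a voiceless dental stop.
The voiceless fricative at the same place is a voiceless dental fricative — in this inventory, /θ/.

/θ/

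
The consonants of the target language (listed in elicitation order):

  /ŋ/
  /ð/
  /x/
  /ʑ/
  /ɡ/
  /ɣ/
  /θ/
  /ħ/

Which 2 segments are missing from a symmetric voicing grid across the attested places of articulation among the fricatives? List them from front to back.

place of articulation  voiceless  voiced  
dental            θ         ð       
alveolo-palatal   —         ʑ       
velar             x         ɣ       
pharyngeal        ħ         —       
Gaps, from front to back: alveolo-palatal lacks voiceless (/ɕ/); pharyngeal lacks voiced (/ʕ/).

/ɕ/, /ʕ/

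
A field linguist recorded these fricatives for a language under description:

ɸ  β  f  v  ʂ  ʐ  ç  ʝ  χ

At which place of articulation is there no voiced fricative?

uvular

Voiceless: /ɸ/ (bilabial), /f/ (labiodental), /ʂ/ (retroflex), /ç/ (palatal), /χ/ (uvular).
Voiced: /β/ (bilabial), /v/ (labiodental), /ʐ/ (retroflex), /ʝ/ (palatal).
Every place of articulation has a voiced member except uvular, where /ʁ/ would be expected.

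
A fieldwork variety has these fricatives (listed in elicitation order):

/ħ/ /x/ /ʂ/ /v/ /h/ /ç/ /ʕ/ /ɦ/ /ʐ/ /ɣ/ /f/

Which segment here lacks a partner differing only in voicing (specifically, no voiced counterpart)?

Labiodental: /f/ ~ /v/
Retroflex: /ʂ/ ~ /ʐ/
Velar: /x/ ~ /ɣ/
Pharyngeal: /ħ/ ~ /ʕ/
Glottal: /h/ ~ /ɦ/
Palatal: only /ç/ (voiceless); no voiced partner.
So /ç/ is the unpaired segment.

/ç/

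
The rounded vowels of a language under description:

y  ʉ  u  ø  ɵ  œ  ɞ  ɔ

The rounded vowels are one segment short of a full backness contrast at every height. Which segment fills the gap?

/o/

high: front /y/, central /ʉ/, back /u/.
high-mid: front /ø/, central /ɵ/, back —.
low-mid: front /œ/, central /ɞ/, back /ɔ/.
The high-mid row has no back member, so the gap is the high-mid back rounded vowel /o/.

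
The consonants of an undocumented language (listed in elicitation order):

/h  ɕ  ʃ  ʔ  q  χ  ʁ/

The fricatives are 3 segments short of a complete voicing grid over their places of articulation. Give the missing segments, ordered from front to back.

/ʒ/, /ʑ/, /ɦ/

postalveolar: voiceless /ʃ/, voiced —.
alveolo-palatal: voiceless /ɕ/, voiced —.
uvular: voiceless /χ/, voiced /ʁ/.
glottal: voiceless /h/, voiced —.
Gaps, from front to back: postalveolar lacks voiced (/ʒ/); alveolo-palatal lacks voiced (/ʑ/); glottal lacks voiced (/ɦ/).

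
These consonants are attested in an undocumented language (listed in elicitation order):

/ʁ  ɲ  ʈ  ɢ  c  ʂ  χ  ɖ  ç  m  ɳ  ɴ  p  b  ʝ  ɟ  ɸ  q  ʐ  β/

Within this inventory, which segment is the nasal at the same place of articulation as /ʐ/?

/ɳ/

/ʐ/ is a voiced retroflex fricative.
The nasal at the same place is a retroflex nasal — in this inventory, /ɳ/.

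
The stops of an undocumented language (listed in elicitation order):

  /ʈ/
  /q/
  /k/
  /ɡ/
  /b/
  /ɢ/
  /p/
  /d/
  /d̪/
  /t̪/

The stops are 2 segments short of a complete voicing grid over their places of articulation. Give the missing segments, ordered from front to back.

Voiceless: /p/ (bilabial), /t̪/ (dental), /ʈ/ (retroflex), /k/ (velar), /q/ (uvular).
Voiced: /b/ (bilabial), /d̪/ (dental), /d/ (alveolar), /ɡ/ (velar), /ɢ/ (uvular).
Gaps, from front to back: alveolar lacks voiceless (/t/); retroflex lacks voiced (/ɖ/).

/t/, /ɖ/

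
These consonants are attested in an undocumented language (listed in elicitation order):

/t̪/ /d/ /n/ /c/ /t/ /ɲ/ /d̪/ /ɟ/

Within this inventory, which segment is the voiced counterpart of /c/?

/c/ is a voiceless palatal stop.
The voiced counterpart is a voiced palatal stop — in this inventory, /ɟ/.

/ɟ/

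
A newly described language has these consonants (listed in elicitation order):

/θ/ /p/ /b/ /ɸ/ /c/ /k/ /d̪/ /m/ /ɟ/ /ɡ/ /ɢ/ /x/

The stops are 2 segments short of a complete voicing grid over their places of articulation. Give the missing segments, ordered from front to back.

Voiceless: /p/ (bilabial), /c/ (palatal), /k/ (velar).
Voiced: /b/ (bilabial), /d̪/ (dental), /ɟ/ (palatal), /ɡ/ (velar), /ɢ/ (uvular).
Gaps, from front to back: dental lacks voiceless (/t̪/); uvular lacks voiceless (/q/).

/t̪/, /q/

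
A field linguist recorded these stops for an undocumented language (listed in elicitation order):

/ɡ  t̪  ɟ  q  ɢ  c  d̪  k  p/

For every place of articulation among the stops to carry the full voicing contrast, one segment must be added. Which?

/b/

place of articulation  voiceless  voiced  
bilabial          p         —       
dental            t̪        d̪      
palatal           c         ɟ       
velar             k         ɡ       
uvular            q         ɢ       
The bilabial row has no voiced member, so the gap is the voiced bilabial stop /b/.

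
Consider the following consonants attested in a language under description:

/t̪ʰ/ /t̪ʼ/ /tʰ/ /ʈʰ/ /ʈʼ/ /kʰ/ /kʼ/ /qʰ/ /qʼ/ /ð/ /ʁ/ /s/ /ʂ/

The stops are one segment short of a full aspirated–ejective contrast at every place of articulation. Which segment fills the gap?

dental: aspirated /t̪ʰ/, ejective /t̪ʼ/.
alveolar: aspirated /tʰ/, ejective —.
retroflex: aspirated /ʈʰ/, ejective /ʈʼ/.
velar: aspirated /kʰ/, ejective /kʼ/.
uvular: aspirated /qʰ/, ejective /qʼ/.
The alveolar row has no ejective member, so the gap is the ejective alveolar stop /tʼ/.

/tʼ/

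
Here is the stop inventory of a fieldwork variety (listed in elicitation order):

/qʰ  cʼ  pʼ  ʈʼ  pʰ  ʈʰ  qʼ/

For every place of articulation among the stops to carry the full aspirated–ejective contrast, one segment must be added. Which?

bilabial: aspirated /pʰ/, ejective /pʼ/.
retroflex: aspirated /ʈʰ/, ejective /ʈʼ/.
palatal: aspirated —, ejective /cʼ/.
uvular: aspirated /qʰ/, ejective /qʼ/.
The palatal row has no aspirated member, so the gap is the aspirated palatal stop /cʰ/.

/cʰ/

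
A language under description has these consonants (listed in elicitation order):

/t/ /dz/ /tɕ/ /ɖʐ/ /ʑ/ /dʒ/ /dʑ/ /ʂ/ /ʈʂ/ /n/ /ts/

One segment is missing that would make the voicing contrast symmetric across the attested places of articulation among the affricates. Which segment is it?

alveolar: voiceless /ts/, voiced /dz/.
postalveolar: voiceless —, voiced /dʒ/.
retroflex: voiceless /ʈʂ/, voiced /ɖʐ/.
alveolo-palatal: voiceless /tɕ/, voiced /dʑ/.
The postalveolar row has no voiceless member, so the gap is the voiceless postalveolar affricate /tʃ/.

/tʃ/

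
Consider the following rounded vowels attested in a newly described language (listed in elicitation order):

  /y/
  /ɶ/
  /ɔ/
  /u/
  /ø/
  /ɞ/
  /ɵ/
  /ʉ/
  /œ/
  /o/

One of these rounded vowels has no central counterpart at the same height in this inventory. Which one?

/ɶ/

High: /y/ ~ /ʉ/ ~ /u/
High-mid: /ø/ ~ /ɵ/ ~ /o/
Low-mid: /œ/ ~ /ɞ/ ~ /ɔ/
Low: only /ɶ/ (front); no central partner.
So /ɶ/ is the unpaired segment.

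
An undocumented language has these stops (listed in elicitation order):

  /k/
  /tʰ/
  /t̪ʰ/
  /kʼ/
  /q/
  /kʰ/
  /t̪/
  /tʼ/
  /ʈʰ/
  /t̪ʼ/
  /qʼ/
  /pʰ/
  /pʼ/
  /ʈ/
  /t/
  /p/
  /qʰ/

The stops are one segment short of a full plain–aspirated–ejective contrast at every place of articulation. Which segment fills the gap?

/ʈʼ/

Plain: /p/ (bilabial), /t̪/ (dental), /t/ (alveolar), /ʈ/ (retroflex), /k/ (velar), /q/ (uvular).
Aspirated: /pʰ/ (bilabial), /t̪ʰ/ (dental), /tʰ/ (alveolar), /ʈʰ/ (retroflex), /kʰ/ (velar), /qʰ/ (uvular).
Ejective: /pʼ/ (bilabial), /t̪ʼ/ (dental), /tʼ/ (alveolar), /kʼ/ (velar), /qʼ/ (uvular).
The retroflex row has no ejective member, so the gap is the ejective retroflex stop /ʈʼ/.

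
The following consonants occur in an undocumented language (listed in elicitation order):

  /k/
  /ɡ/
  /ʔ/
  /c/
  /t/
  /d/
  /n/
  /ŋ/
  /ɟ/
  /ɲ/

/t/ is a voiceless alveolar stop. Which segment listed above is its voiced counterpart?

The voiced counterpart is a voiced alveolar stop — in this inventory, /d/.

/d/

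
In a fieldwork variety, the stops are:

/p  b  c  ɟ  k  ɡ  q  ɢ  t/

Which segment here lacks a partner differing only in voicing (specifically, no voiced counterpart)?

/t/

Bilabial: /p/ ~ /b/
Palatal: /c/ ~ /ɟ/
Velar: /k/ ~ /ɡ/
Uvular: /q/ ~ /ɢ/
Alveolar: only /t/ (voiceless); no voiced partner.
So /t/ is the unpaired segment.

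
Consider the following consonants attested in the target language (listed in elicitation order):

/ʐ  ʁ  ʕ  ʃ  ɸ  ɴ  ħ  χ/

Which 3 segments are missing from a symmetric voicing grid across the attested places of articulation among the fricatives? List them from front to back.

bilabial: voiceless /ɸ/, voiced —.
postalveolar: voiceless /ʃ/, voiced —.
retroflex: voiceless —, voiced /ʐ/.
uvular: voiceless /χ/, voiced /ʁ/.
pharyngeal: voiceless /ħ/, voiced /ʕ/.
Gaps, from front to back: bilabial lacks voiced (/β/); postalveolar lacks voiced (/ʒ/); retroflex lacks voiceless (/ʂ/).

/β/, /ʒ/, /ʂ/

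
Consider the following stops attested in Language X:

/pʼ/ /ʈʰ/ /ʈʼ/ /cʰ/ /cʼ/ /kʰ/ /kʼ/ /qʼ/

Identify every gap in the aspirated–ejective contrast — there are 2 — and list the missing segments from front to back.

place of articulation  aspirated  ejective
bilabial          —         pʼ      
retroflex         ʈʰ        ʈʼ      
palatal           cʰ        cʼ      
velar             kʰ        kʼ      
uvular            —         qʼ      
Gaps, from front to back: bilabial lacks aspirated (/pʰ/); uvular lacks aspirated (/qʰ/).

/pʰ/, /qʰ/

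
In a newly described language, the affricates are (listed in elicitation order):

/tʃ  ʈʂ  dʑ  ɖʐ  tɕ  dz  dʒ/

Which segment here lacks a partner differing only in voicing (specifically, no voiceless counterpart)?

Postalveolar: /tʃ/ ~ /dʒ/
Retroflex: /ʈʂ/ ~ /ɖʐ/
Alveolo-palatal: /tɕ/ ~ /dʑ/
Alveolar: only /dz/ (voiced); no voiceless partner.
So /dz/ is the unpaired segment.

/dz/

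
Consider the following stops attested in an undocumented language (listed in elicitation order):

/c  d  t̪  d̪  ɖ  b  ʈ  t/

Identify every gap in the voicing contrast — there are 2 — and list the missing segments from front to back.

/p/, /ɟ/

Voiceless: /t̪/ (dental), /t/ (alveolar), /ʈ/ (retroflex), /c/ (palatal).
Voiced: /b/ (bilabial), /d̪/ (dental), /d/ (alveolar), /ɖ/ (retroflex).
Gaps, from front to back: bilabial lacks voiceless (/p/); palatal lacks voiced (/ɟ/).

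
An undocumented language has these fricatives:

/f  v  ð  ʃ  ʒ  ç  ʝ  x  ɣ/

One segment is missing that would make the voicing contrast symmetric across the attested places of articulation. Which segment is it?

place of articulation  voiceless  voiced  
labiodental       f         v       
dental            —         ð       
postalveolar      ʃ         ʒ       
palatal           ç         ʝ       
velar             x         ɣ       
The dental row has no voiceless member, so the gap is the voiceless dental fricative /θ/.

/θ/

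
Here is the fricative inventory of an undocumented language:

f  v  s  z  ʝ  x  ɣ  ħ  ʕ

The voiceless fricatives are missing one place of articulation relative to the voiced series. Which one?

Voiceless: /f/ (labiodental), /s/ (alveolar), /x/ (velar), /ħ/ (pharyngeal).
Voiced: /v/ (labiodental), /z/ (alveolar), /ʝ/ (palatal), /ɣ/ (velar), /ʕ/ (pharyngeal).
Every place of articulation has a voiceless member except palatal, where /ç/ would be expected.

palatal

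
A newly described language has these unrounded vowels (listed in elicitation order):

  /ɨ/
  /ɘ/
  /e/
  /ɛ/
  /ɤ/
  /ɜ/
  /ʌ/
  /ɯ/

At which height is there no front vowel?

high

high: front —, central /ɨ/, back /ɯ/.
high-mid: front /e/, central /ɘ/, back /ɤ/.
low-mid: front /ɛ/, central /ɜ/, back /ʌ/.
Every height has a front member except high, where /i/ would be expected.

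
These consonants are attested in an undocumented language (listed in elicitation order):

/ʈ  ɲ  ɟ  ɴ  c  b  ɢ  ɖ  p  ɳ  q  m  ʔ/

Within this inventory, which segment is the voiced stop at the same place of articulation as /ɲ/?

/ɟ/

/ɲ/ is a palatal nasal.
The voiced stop at the same place is a voiced palatal stop — in this inventory, /ɟ/.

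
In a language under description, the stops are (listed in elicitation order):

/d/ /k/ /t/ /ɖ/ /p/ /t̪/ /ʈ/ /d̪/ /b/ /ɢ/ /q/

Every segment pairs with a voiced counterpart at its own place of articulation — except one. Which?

Bilabial: /p/ ~ /b/
Dental: /t̪/ ~ /d̪/
Alveolar: /t/ ~ /d/
Retroflex: /ʈ/ ~ /ɖ/
Uvular: /q/ ~ /ɢ/
Velar: only /k/ (voiceless); no voiced partner.
So /k/ is the unpaired segment.

/k/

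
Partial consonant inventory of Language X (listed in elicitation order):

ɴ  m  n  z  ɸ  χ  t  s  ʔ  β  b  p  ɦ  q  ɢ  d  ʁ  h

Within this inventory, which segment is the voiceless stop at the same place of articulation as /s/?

/t/

/s/ is a voiceless alveolar fricative.
The voiceless stop at the same place is a voiceless alveolar stop — in this inventory, /t/.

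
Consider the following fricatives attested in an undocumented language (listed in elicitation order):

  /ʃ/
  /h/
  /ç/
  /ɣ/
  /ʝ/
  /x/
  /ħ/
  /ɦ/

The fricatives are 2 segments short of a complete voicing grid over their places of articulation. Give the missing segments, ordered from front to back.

/ʒ/, /ʕ/

place of articulation  voiceless  voiced  
postalveolar      ʃ         —       
palatal           ç         ʝ       
velar             x         ɣ       
pharyngeal        ħ         —       
glottal           h         ɦ       
Gaps, from front to back: postalveolar lacks voiced (/ʒ/); pharyngeal lacks voiced (/ʕ/).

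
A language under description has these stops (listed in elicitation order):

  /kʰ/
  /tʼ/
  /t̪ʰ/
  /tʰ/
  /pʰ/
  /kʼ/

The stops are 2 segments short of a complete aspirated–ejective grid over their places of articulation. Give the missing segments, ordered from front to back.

Aspirated: /pʰ/ (bilabial), /t̪ʰ/ (dental), /tʰ/ (alveolar), /kʰ/ (velar).
Ejective: /tʼ/ (alveolar), /kʼ/ (velar).
Gaps, from front to back: bilabial lacks ejective (/pʼ/); dental lacks ejective (/t̪ʼ/).

/pʼ/, /t̪ʼ/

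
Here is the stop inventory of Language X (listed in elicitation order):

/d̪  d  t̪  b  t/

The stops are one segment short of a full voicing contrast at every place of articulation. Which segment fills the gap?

/p/

bilabial: voiceless —, voiced /b/.
dental: voiceless /t̪/, voiced /d̪/.
alveolar: voiceless /t/, voiced /d/.
The bilabial row has no voiceless member, so the gap is the voiceless bilabial stop /p/.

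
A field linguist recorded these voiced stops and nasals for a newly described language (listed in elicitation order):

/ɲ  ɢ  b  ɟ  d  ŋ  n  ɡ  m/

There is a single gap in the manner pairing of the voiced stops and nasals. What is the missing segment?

bilabial: oral stop /b/, nasal /m/.
alveolar: oral stop /d/, nasal /n/.
palatal: oral stop /ɟ/, nasal /ɲ/.
velar: oral stop /ɡ/, nasal /ŋ/.
uvular: oral stop /ɢ/, nasal —.
The uvular row has no nasal member, so the gap is the uvular nasal /ɴ/.

/ɴ/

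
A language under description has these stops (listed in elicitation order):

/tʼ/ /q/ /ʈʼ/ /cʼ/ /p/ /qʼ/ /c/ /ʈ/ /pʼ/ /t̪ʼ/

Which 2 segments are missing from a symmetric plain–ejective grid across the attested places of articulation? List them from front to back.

/t̪/, /t/

bilabial: plain /p/, ejective /pʼ/.
dental: plain —, ejective /t̪ʼ/.
alveolar: plain —, ejective /tʼ/.
retroflex: plain /ʈ/, ejective /ʈʼ/.
palatal: plain /c/, ejective /cʼ/.
uvular: plain /q/, ejective /qʼ/.
Gaps, from front to back: dental lacks plain (/t̪/); alveolar lacks plain (/t/).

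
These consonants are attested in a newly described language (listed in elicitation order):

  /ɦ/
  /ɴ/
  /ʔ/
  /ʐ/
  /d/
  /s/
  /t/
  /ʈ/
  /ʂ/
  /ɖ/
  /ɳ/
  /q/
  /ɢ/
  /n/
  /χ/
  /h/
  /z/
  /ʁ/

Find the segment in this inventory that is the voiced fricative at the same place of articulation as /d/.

/z/

/d/ is a voiced alveolar stop.
The voiced fricative at the same place is a voiced alveolar fricative — in this inventory, /z/.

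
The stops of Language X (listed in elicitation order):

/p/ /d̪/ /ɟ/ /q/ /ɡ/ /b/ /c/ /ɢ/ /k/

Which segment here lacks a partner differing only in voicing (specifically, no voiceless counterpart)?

/d̪/

Bilabial: /p/ ~ /b/
Palatal: /c/ ~ /ɟ/
Velar: /k/ ~ /ɡ/
Uvular: /q/ ~ /ɢ/
Dental: only /d̪/ (voiced); no voiceless partner.
So /d̪/ is the unpaired segment.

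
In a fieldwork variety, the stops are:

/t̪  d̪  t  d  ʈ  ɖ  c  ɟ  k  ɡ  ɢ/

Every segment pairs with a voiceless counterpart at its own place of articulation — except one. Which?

Dental: /t̪/ ~ /d̪/
Alveolar: /t/ ~ /d/
Retroflex: /ʈ/ ~ /ɖ/
Palatal: /c/ ~ /ɟ/
Velar: /k/ ~ /ɡ/
Uvular: only /ɢ/ (voiced); no voiceless partner.
So /ɢ/ is the unpaired segment.

/ɢ/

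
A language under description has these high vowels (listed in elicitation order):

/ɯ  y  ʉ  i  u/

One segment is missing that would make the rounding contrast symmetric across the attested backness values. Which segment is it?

backness          unrounded  rounded 
front             i         y       
central           —         ʉ       
back              ɯ         u       
The central row has no unrounded member, so the gap is the central unrounded vowel /ɨ/.

/ɨ/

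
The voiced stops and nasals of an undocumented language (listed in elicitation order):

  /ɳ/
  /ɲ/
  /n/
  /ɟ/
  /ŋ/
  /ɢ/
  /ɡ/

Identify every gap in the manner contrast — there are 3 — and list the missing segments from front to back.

Oral stop: /ɟ/ (palatal), /ɡ/ (velar), /ɢ/ (uvular).
Nasal: /n/ (alveolar), /ɳ/ (retroflex), /ɲ/ (palatal), /ŋ/ (velar).
Gaps, from front to back: alveolar lacks oral stop (/d/); retroflex lacks oral stop (/ɖ/); uvular lacks nasal (/ɴ/).

/d/, /ɖ/, /ɴ/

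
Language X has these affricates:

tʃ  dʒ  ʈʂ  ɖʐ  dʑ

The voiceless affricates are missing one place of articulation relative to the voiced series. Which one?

postalveolar: voiceless /tʃ/, voiced /dʒ/.
retroflex: voiceless /ʈʂ/, voiced /ɖʐ/.
alveolo-palatal: voiceless —, voiced /dʑ/.
Every place of articulation has a voiceless member except alveolo-palatal, where /tɕ/ would be expected.

alveolo-palatal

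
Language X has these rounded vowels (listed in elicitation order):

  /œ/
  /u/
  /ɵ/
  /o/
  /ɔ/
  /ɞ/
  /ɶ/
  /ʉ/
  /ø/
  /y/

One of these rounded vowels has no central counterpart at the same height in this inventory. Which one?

High: /y/ ~ /ʉ/ ~ /u/
High-mid: /ø/ ~ /ɵ/ ~ /o/
Low-mid: /œ/ ~ /ɞ/ ~ /ɔ/
Low: only /ɶ/ (front); no central partner.
So /ɶ/ is the unpaired segment.

/ɶ/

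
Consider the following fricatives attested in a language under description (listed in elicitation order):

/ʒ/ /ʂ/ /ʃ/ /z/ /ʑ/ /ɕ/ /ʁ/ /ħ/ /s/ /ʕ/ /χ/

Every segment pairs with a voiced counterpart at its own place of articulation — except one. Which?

/ʂ/

Alveolar: /s/ ~ /z/
Postalveolar: /ʃ/ ~ /ʒ/
Alveolo-palatal: /ɕ/ ~ /ʑ/
Uvular: /χ/ ~ /ʁ/
Pharyngeal: /ħ/ ~ /ʕ/
Retroflex: only /ʂ/ (voiceless); no voiced partner.
So /ʂ/ is the unpaired segment.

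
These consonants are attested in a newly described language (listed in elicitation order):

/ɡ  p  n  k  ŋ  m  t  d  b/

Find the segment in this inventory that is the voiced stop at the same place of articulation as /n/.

/d/

/n/ is an alveolar nasal.
The voiced stop at the same place is a voiced alveolar stop — in this inventory, /d/.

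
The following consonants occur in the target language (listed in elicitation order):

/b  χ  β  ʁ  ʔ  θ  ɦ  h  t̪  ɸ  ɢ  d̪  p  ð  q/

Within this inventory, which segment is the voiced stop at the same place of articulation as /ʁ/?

/ɢ/

/ʁ/ is a voiced uvular fricative.
The voiced stop at the same place is a voiced uvular stop — in this inventory, /ɢ/.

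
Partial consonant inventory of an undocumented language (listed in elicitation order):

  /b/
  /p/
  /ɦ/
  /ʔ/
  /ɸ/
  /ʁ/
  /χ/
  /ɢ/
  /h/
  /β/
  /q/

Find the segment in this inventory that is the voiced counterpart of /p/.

/p/ is a voiceless bilabial stop.
The voiced counterpart is a voiced bilabial stop — in this inventory, /b/.

/b/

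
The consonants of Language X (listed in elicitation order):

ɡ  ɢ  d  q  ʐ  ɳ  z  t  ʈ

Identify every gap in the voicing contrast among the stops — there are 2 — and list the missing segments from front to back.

/ɖ/, /k/

place of articulation  voiceless  voiced  
alveolar          t         d       
retroflex         ʈ         —       
velar             —         ɡ       
uvular            q         ɢ       
Gaps, from front to back: retroflex lacks voiced (/ɖ/); velar lacks voiceless (/k/).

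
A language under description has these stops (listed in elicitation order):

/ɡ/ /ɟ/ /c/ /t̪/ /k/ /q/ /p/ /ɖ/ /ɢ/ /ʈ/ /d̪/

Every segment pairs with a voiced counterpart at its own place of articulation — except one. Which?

Dental: /t̪/ ~ /d̪/
Retroflex: /ʈ/ ~ /ɖ/
Palatal: /c/ ~ /ɟ/
Velar: /k/ ~ /ɡ/
Uvular: /q/ ~ /ɢ/
Bilabial: only /p/ (voiceless); no voiced partner.
So /p/ is the unpaired segment.

/p/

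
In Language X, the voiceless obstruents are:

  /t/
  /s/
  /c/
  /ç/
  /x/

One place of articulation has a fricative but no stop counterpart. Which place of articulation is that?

place of articulation  stop      fricative
alveolar          t         s       
palatal           c         ç       
velar             —         x       
Every place of articulation has a stop member except velar, where /k/ would be expected.

velar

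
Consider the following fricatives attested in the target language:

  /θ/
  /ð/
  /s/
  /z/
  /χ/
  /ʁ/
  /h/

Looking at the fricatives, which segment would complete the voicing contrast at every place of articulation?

/ɦ/

place of articulation  voiceless  voiced  
dental            θ         ð       
alveolar          s         z       
uvular            χ         ʁ       
glottal           h         —       
The glottal row has no voiced member, so the gap is the voiced glottal fricative /ɦ/.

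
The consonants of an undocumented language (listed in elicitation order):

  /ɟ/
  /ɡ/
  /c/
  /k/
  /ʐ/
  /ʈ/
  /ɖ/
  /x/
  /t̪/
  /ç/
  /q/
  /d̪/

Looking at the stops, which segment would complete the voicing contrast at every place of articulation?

place of articulation  voiceless  voiced  
dental            t̪        d̪      
retroflex         ʈ         ɖ       
palatal           c         ɟ       
velar             k         ɡ       
uvular            q         —       
The uvular row has no voiced member, so the gap is the voiced uvular stop /ɢ/.

/ɢ/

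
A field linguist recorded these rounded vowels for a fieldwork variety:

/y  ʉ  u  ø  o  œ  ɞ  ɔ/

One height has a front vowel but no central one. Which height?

high-mid

Front: /y/ (high), /ø/ (high-mid), /œ/ (low-mid).
Central: /ʉ/ (high), /ɞ/ (low-mid).
Back: /u/ (high), /o/ (high-mid), /ɔ/ (low-mid).
Every height has a central member except high-mid, where /ɵ/ would be expected.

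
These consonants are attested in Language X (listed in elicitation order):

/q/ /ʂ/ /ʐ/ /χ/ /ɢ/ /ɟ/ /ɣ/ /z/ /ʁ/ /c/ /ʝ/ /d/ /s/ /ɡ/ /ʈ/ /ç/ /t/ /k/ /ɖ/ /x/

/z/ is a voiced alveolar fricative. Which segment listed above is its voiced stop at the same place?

/d/

The voiced stop at the same place is a voiced alveolar stop — in this inventory, /d/.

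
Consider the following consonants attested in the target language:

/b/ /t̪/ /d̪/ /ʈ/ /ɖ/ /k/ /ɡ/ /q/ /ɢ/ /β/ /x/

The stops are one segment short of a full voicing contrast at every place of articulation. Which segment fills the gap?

/p/

place of articulation  voiceless  voiced  
bilabial          —         b       
dental            t̪        d̪      
retroflex         ʈ         ɖ       
velar             k         ɡ       
uvular            q         ɢ       
The bilabial row has no voiceless member, so the gap is the voiceless bilabial stop /p/.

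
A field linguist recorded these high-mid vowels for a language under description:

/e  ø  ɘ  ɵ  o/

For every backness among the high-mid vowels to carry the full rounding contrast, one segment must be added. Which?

/ɤ/

Unrounded: /e/ (front), /ɘ/ (central).
Rounded: /ø/ (front), /ɵ/ (central), /o/ (back).
The back row has no unrounded member, so the gap is the back unrounded vowel /ɤ/.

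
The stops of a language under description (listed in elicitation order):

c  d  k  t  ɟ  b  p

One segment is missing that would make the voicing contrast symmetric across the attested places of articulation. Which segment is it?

bilabial: voiceless /p/, voiced /b/.
alveolar: voiceless /t/, voiced /d/.
palatal: voiceless /c/, voiced /ɟ/.
velar: voiceless /k/, voiced —.
The velar row has no voiced member, so the gap is the voiced velar stop /ɡ/.

/ɡ/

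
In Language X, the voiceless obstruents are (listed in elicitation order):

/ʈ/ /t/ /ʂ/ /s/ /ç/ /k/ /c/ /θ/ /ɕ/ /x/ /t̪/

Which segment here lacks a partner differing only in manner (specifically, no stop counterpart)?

Dental: /t̪/ ~ /θ/
Alveolar: /t/ ~ /s/
Retroflex: /ʈ/ ~ /ʂ/
Palatal: /c/ ~ /ç/
Velar: /k/ ~ /x/
Alveolo-palatal: only /ɕ/ (fricative); no stop partner.
So /ɕ/ is the unpaired segment.

/ɕ/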